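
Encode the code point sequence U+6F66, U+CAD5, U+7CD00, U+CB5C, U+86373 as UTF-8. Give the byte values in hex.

E6 BD A6 EC AB 95 F1 BC B4 80 EC AD 9C F2 86 8D B3

U+6F66: 3-byte form → E6 BD A6.
U+CAD5: 3-byte form → EC AB 95.
U+7CD00: 4-byte form → F1 BC B4 80.
U+CB5C: 3-byte form → EC AD 9C.
U+86373: 4-byte form → F2 86 8D B3.
Concatenated (17 bytes): E6 BD A6 EC AB 95 F1 BC B4 80 EC AD 9C F2 86 8D B3.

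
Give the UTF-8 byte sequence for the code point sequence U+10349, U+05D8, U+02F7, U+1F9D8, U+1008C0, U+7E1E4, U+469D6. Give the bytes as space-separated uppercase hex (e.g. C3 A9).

U+10349: 4-byte form → F0 90 8D 89.
U+05D8: 2-byte form → D7 98.
U+02F7: 2-byte form → CB B7.
U+1F9D8: 4-byte form → F0 9F A7 98.
U+1008C0: 4-byte form → F4 80 A3 80.
U+7E1E4: 4-byte form → F1 BE 87 A4.
U+469D6: 4-byte form → F1 86 A7 96.
Concatenated (24 bytes): F0 90 8D 89 D7 98 CB B7 F0 9F A7 98 F4 80 A3 80 F1 BE 87 A4 F1 86 A7 96.

F0 90 8D 89 D7 98 CB B7 F0 9F A7 98 F4 80 A3 80 F1 BE 87 A4 F1 86 A7 96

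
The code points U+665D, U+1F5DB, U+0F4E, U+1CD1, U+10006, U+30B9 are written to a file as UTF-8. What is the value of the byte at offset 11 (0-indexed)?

U+665D → 3-byte form E6 99 9D at offsets 0–2.
U+1F5DB → 4-byte form F0 9F 97 9B at offsets 3–6.
U+0F4E → 3-byte form E0 BD 8E at offsets 7–9.
U+1CD1 → 3-byte form E1 B3 91 at offsets 10–12.
Offset 11 falls in char 4's range; it's byte 2 of E1 B3 91 = 0xB3.

0xB3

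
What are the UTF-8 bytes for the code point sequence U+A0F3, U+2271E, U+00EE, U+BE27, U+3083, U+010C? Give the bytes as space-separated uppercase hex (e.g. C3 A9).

EA 83 B3 F0 A2 9C 9E C3 AE EB B8 A7 E3 82 83 C4 8C

U+A0F3: 3-byte form → EA 83 B3.
U+2271E: 4-byte form → F0 A2 9C 9E.
U+00EE: 2-byte form → C3 AE.
U+BE27: 3-byte form → EB B8 A7.
U+3083: 3-byte form → E3 82 83.
U+010C: 2-byte form → C4 8C.
Concatenated (17 bytes): EA 83 B3 F0 A2 9C 9E C3 AE EB B8 A7 E3 82 83 C4 8C.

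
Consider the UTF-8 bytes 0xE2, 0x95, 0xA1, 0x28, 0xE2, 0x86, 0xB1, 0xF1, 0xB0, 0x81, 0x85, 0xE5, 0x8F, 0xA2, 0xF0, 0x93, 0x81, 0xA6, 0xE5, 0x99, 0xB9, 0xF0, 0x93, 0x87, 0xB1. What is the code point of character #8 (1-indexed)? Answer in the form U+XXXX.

Offset 0: leading byte 0xE2 = 11100010 → 3-byte char #1 = E2 95 A1.
Offset 3: leading byte 0x28 = 00101000 → 1-byte char #2 = 28.
Offset 4: leading byte 0xE2 = 11100010 → 3-byte char #3 = E2 86 B1.
Offset 7: leading byte 0xF1 = 11110001 → 4-byte char #4 = F1 B0 81 85.
Offset 11: leading byte 0xE5 = 11100101 → 3-byte char #5 = E5 8F A2.
Offset 14: leading byte 0xF0 = 11110000 → 4-byte char #6 = F0 93 81 A6.
Offset 18: leading byte 0xE5 = 11100101 → 3-byte char #7 = E5 99 B9.
Offset 21: leading byte 0xF0 = 11110000 → 4-byte char #8 = F0 93 87 B1.
Leading byte 0xF0 = 11110000 matches 11110xxx → 4-byte sequence.
Byte 1: 0xF0 = 11110000, payload 000 (3 bits).
Byte 2: 0x93 = 10010011 (10xxxxxx ✓), payload 010011.
Byte 3: 0x87 = 10000111 (10xxxxxx ✓), payload 000111.
Byte 4: 0xB1 = 10110001 (10xxxxxx ✓), payload 110001.
Concatenate: 000010011000111110001 = 0x131F1 (21 bits → U+131F1).

U+131F1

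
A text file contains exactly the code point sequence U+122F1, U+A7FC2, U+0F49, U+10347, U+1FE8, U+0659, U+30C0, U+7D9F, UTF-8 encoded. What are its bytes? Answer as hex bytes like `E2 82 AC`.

U+122F1: 4-byte form → F0 92 8B B1.
U+A7FC2: 4-byte form → F2 A7 BF 82.
U+0F49: 3-byte form → E0 BD 89.
U+10347: 4-byte form → F0 90 8D 87.
U+1FE8: 3-byte form → E1 BF A8.
U+0659: 2-byte form → D9 99.
U+30C0: 3-byte form → E3 83 80.
U+7D9F: 3-byte form → E7 B6 9F.
Concatenated (26 bytes): F0 92 8B B1 F2 A7 BF 82 E0 BD 89 F0 90 8D 87 E1 BF A8 D9 99 E3 83 80 E7 B6 9F.

F0 92 8B B1 F2 A7 BF 82 E0 BD 89 F0 90 8D 87 E1 BF A8 D9 99 E3 83 80 E7 B6 9F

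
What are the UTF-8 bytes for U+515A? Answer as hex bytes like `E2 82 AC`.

E5 85 9A

U+515A = 0x515A = 20826 decimal. In range U+0800–U+FFFF → 3-byte form: 1110xxxx 10xxxxxx 10xxxxxx.
Binary (16 bits): 0101000101011010.
Split 4+6+6: 0101 | 000101 | 011010.
Byte 1: 11100101 = 0xE5.
Byte 2: 10000101 = 0x85.
Byte 3: 10011010 = 0x9A.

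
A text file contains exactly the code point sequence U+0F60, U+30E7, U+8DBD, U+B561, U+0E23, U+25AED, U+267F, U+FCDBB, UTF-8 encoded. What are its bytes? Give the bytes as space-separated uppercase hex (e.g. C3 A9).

E0 BD A0 E3 83 A7 E8 B6 BD EB 95 A1 E0 B8 A3 F0 A5 AB AD E2 99 BF F3 BC B6 BB

U+0F60: 3-byte form → E0 BD A0.
U+30E7: 3-byte form → E3 83 A7.
U+8DBD: 3-byte form → E8 B6 BD.
U+B561: 3-byte form → EB 95 A1.
U+0E23: 3-byte form → E0 B8 A3.
U+25AED: 4-byte form → F0 A5 AB AD.
U+267F: 3-byte form → E2 99 BF.
U+FCDBB: 4-byte form → F3 BC B6 BB.
Concatenated (26 bytes): E0 BD A0 E3 83 A7 E8 B6 BD EB 95 A1 E0 B8 A3 F0 A5 AB AD E2 99 BF F3 BC B6 BB.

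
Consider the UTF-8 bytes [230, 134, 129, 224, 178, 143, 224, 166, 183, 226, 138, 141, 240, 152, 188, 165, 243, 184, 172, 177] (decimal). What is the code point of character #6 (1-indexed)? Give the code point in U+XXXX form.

U+F8B31

Offset 0: leading byte 0xE6 = 11100110 → 3-byte char #1 = E6 86 81.
Offset 3: leading byte 0xE0 = 11100000 → 3-byte char #2 = E0 B2 8F.
Offset 6: leading byte 0xE0 = 11100000 → 3-byte char #3 = E0 A6 B7.
Offset 9: leading byte 0xE2 = 11100010 → 3-byte char #4 = E2 8A 8D.
Offset 12: leading byte 0xF0 = 11110000 → 4-byte char #5 = F0 98 BC A5.
Offset 16: leading byte 0xF3 = 11110011 → 4-byte char #6 = F3 B8 AC B1.
Leading byte 0xF3 = 11110011 matches 11110xxx → 4-byte sequence.
Byte 1: 0xF3 = 11110011, payload 011 (3 bits).
Byte 2: 0xB8 = 10111000 (10xxxxxx ✓), payload 111000.
Byte 3: 0xAC = 10101100 (10xxxxxx ✓), payload 101100.
Byte 4: 0xB1 = 10110001 (10xxxxxx ✓), payload 110001.
Concatenate: 011111000101100110001 = 0xF8B31 (21 bits → U+F8B31).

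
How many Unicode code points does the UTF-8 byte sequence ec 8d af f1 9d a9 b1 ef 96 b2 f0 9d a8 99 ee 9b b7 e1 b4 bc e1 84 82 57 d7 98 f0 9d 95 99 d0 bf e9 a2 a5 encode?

Byte at offset 0: 0xEC = 11101100 → 3-byte char (#1). Advance 3.
Byte at offset 3: 0xF1 = 11110001 → 4-byte char (#2). Advance 4.
Byte at offset 7: 0xEF = 11101111 → 3-byte char (#3). Advance 3.
Byte at offset 10: 0xF0 = 11110000 → 4-byte char (#4). Advance 4.
Byte at offset 14: 0xEE = 11101110 → 3-byte char (#5). Advance 3.
Byte at offset 17: 0xE1 = 11100001 → 3-byte char (#6). Advance 3.
Byte at offset 20: 0xE1 = 11100001 → 3-byte char (#7). Advance 3.
Byte at offset 23: 0x57 = 01010111 → 1-byte char (#8). Advance 1.
Byte at offset 24: 0xD7 = 11010111 → 2-byte char (#9). Advance 2.
Byte at offset 26: 0xF0 = 11110000 → 4-byte char (#10). Advance 4.
Byte at offset 30: 0xD0 = 11010000 → 2-byte char (#11). Advance 2.
Byte at offset 32: 0xE9 = 11101001 → 3-byte char (#12). Advance 3.
Reached end at offset 35 after 12 code points.

12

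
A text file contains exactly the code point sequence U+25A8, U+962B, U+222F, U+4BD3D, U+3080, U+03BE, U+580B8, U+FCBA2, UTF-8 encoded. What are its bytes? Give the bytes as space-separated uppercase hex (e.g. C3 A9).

E2 96 A8 E9 98 AB E2 88 AF F1 8B B4 BD E3 82 80 CE BE F1 98 82 B8 F3 BC AE A2

U+25A8: 3-byte form → E2 96 A8.
U+962B: 3-byte form → E9 98 AB.
U+222F: 3-byte form → E2 88 AF.
U+4BD3D: 4-byte form → F1 8B B4 BD.
U+3080: 3-byte form → E3 82 80.
U+03BE: 2-byte form → CE BE.
U+580B8: 4-byte form → F1 98 82 B8.
U+FCBA2: 4-byte form → F3 BC AE A2.
Concatenated (26 bytes): E2 96 A8 E9 98 AB E2 88 AF F1 8B B4 BD E3 82 80 CE BE F1 98 82 B8 F3 BC AE A2.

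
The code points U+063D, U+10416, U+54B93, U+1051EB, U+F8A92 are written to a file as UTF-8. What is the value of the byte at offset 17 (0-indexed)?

0x92

U+063D → 2-byte form D8 BD at offsets 0–1.
U+10416 → 4-byte form F0 90 90 96 at offsets 2–5.
U+54B93 → 4-byte form F1 94 AE 93 at offsets 6–9.
U+1051EB → 4-byte form F4 85 87 AB at offsets 10–13.
U+F8A92 → 4-byte form F3 B8 AA 92 at offsets 14–17.
Offset 17 falls in char 5's range; it's byte 4 of F3 B8 AA 92 = 0x92.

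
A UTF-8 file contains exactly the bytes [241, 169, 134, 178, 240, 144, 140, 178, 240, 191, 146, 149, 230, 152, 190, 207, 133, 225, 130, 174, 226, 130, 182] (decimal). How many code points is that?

7

Byte at offset 0: 0xF1 = 11110001 → 4-byte char (#1). Advance 4.
Byte at offset 4: 0xF0 = 11110000 → 4-byte char (#2). Advance 4.
Byte at offset 8: 0xF0 = 11110000 → 4-byte char (#3). Advance 4.
Byte at offset 12: 0xE6 = 11100110 → 3-byte char (#4). Advance 3.
Byte at offset 15: 0xCF = 11001111 → 2-byte char (#5). Advance 2.
Byte at offset 17: 0xE1 = 11100001 → 3-byte char (#6). Advance 3.
Byte at offset 20: 0xE2 = 11100010 → 3-byte char (#7). Advance 3.
Reached end at offset 23 after 7 code points.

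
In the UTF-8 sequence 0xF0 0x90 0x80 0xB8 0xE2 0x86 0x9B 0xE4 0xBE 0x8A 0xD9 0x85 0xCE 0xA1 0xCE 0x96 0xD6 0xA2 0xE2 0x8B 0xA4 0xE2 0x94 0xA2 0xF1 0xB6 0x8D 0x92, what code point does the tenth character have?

Offset 0: leading byte 0xF0 = 11110000 → 4-byte char #1 = F0 90 80 B8.
Offset 4: leading byte 0xE2 = 11100010 → 3-byte char #2 = E2 86 9B.
Offset 7: leading byte 0xE4 = 11100100 → 3-byte char #3 = E4 BE 8A.
Offset 10: leading byte 0xD9 = 11011001 → 2-byte char #4 = D9 85.
Offset 12: leading byte 0xCE = 11001110 → 2-byte char #5 = CE A1.
Offset 14: leading byte 0xCE = 11001110 → 2-byte char #6 = CE 96.
Offset 16: leading byte 0xD6 = 11010110 → 2-byte char #7 = D6 A2.
Offset 18: leading byte 0xE2 = 11100010 → 3-byte char #8 = E2 8B A4.
Offset 21: leading byte 0xE2 = 11100010 → 3-byte char #9 = E2 94 A2.
Offset 24: leading byte 0xF1 = 11110001 → 4-byte char #10 = F1 B6 8D 92.
Leading byte 0xF1 = 11110001 matches 11110xxx → 4-byte sequence.
Byte 1: 0xF1 = 11110001, payload 001 (3 bits).
Byte 2: 0xB6 = 10110110 (10xxxxxx ✓), payload 110110.
Byte 3: 0x8D = 10001101 (10xxxxxx ✓), payload 001101.
Byte 4: 0x92 = 10010010 (10xxxxxx ✓), payload 010010.
Concatenate: 001110110001101010010 = 0x76352 (21 bits → U+76352).

U+76352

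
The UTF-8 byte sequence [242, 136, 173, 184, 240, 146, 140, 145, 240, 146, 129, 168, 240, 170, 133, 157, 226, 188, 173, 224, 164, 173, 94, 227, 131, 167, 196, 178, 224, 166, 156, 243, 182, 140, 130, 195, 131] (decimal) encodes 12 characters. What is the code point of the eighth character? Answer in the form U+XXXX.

U+30E7

Offset 0: leading byte 0xF2 = 11110010 → 4-byte char #1 = F2 88 AD B8.
Offset 4: leading byte 0xF0 = 11110000 → 4-byte char #2 = F0 92 8C 91.
Offset 8: leading byte 0xF0 = 11110000 → 4-byte char #3 = F0 92 81 A8.
Offset 12: leading byte 0xF0 = 11110000 → 4-byte char #4 = F0 AA 85 9D.
Offset 16: leading byte 0xE2 = 11100010 → 3-byte char #5 = E2 BC AD.
Offset 19: leading byte 0xE0 = 11100000 → 3-byte char #6 = E0 A4 AD.
Offset 22: leading byte 0x5E = 01011110 → 1-byte char #7 = 5E.
Offset 23: leading byte 0xE3 = 11100011 → 3-byte char #8 = E3 83 A7.
Leading byte 0xE3 = 11100011 matches 1110xxxx → 3-byte sequence.
Byte 1: 0xE3 = 11100011, payload 0011 (4 bits).
Byte 2: 0x83 = 10000011 (10xxxxxx ✓), payload 000011.
Byte 3: 0xA7 = 10100111 (10xxxxxx ✓), payload 100111.
Concatenate: 0011000011100111 = 0x30E7 (16 bits → U+30E7).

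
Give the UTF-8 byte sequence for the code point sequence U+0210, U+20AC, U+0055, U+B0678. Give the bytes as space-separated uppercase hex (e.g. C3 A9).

C8 90 E2 82 AC 55 F2 B0 99 B8

U+0210: 2-byte form → C8 90.
U+20AC: 3-byte form → E2 82 AC.
U+0055: 1-byte form → 55.
U+B0678: 4-byte form → F2 B0 99 B8.
Concatenated (10 bytes): C8 90 E2 82 AC 55 F2 B0 99 B8.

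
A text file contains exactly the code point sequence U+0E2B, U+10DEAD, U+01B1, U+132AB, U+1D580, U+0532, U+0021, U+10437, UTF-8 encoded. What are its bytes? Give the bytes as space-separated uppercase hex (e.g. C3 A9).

E0 B8 AB F4 8D BA AD C6 B1 F0 93 8A AB F0 9D 96 80 D4 B2 21 F0 90 90 B7

U+0E2B: 3-byte form → E0 B8 AB.
U+10DEAD: 4-byte form → F4 8D BA AD.
U+01B1: 2-byte form → C6 B1.
U+132AB: 4-byte form → F0 93 8A AB.
U+1D580: 4-byte form → F0 9D 96 80.
U+0532: 2-byte form → D4 B2.
U+0021: 1-byte form → 21.
U+10437: 4-byte form → F0 90 90 B7.
Concatenated (24 bytes): E0 B8 AB F4 8D BA AD C6 B1 F0 93 8A AB F0 9D 96 80 D4 B2 21 F0 90 90 B7.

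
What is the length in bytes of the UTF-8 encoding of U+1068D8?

4

U+1068D8 = 0x1068D8. UTF-8 uses 1 byte below 0x80, 2 below 0x800, 3 below 0x10000, 4 up to 0x10FFFF. 0x1068D8 is in U+10000–U+10FFFF → 4 bytes.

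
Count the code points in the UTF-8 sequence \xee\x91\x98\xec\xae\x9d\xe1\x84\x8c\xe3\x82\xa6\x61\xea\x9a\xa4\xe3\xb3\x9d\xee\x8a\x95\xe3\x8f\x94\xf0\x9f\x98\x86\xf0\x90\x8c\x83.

11

Byte at offset 0: 0xEE = 11101110 → 3-byte char (#1). Advance 3.
Byte at offset 3: 0xEC = 11101100 → 3-byte char (#2). Advance 3.
Byte at offset 6: 0xE1 = 11100001 → 3-byte char (#3). Advance 3.
Byte at offset 9: 0xE3 = 11100011 → 3-byte char (#4). Advance 3.
Byte at offset 12: 0x61 = 01100001 → 1-byte char (#5). Advance 1.
Byte at offset 13: 0xEA = 11101010 → 3-byte char (#6). Advance 3.
Byte at offset 16: 0xE3 = 11100011 → 3-byte char (#7). Advance 3.
Byte at offset 19: 0xEE = 11101110 → 3-byte char (#8). Advance 3.
Byte at offset 22: 0xE3 = 11100011 → 3-byte char (#9). Advance 3.
Byte at offset 25: 0xF0 = 11110000 → 4-byte char (#10). Advance 4.
Byte at offset 29: 0xF0 = 11110000 → 4-byte char (#11). Advance 4.
Reached end at offset 33 after 11 code points.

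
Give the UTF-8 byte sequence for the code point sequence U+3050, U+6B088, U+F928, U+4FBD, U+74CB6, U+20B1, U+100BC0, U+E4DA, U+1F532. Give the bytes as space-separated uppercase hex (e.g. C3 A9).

U+3050: 3-byte form → E3 81 90.
U+6B088: 4-byte form → F1 AB 82 88.
U+F928: 3-byte form → EF A4 A8.
U+4FBD: 3-byte form → E4 BE BD.
U+74CB6: 4-byte form → F1 B4 B2 B6.
U+20B1: 3-byte form → E2 82 B1.
U+100BC0: 4-byte form → F4 80 AF 80.
U+E4DA: 3-byte form → EE 93 9A.
U+1F532: 4-byte form → F0 9F 94 B2.
Concatenated (31 bytes): E3 81 90 F1 AB 82 88 EF A4 A8 E4 BE BD F1 B4 B2 B6 E2 82 B1 F4 80 AF 80 EE 93 9A F0 9F 94 B2.

E3 81 90 F1 AB 82 88 EF A4 A8 E4 BE BD F1 B4 B2 B6 E2 82 B1 F4 80 AF 80 EE 93 9A F0 9F 94 B2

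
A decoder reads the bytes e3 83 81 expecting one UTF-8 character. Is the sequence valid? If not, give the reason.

Leading byte 0xE3 = 11100011 → 3-byte form.
Continuation bytes 0x83=10000011, 0x81=10000001 all match 10xxxxxx.
Decoded value 0x30C1 is ≥ 0x800 (shortest form) and not a surrogate.

valid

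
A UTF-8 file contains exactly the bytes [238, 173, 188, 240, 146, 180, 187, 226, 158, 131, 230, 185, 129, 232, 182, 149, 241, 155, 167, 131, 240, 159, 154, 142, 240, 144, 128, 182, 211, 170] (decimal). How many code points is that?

9

Byte at offset 0: 0xEE = 11101110 → 3-byte char (#1). Advance 3.
Byte at offset 3: 0xF0 = 11110000 → 4-byte char (#2). Advance 4.
Byte at offset 7: 0xE2 = 11100010 → 3-byte char (#3). Advance 3.
Byte at offset 10: 0xE6 = 11100110 → 3-byte char (#4). Advance 3.
Byte at offset 13: 0xE8 = 11101000 → 3-byte char (#5). Advance 3.
Byte at offset 16: 0xF1 = 11110001 → 4-byte char (#6). Advance 4.
Byte at offset 20: 0xF0 = 11110000 → 4-byte char (#7). Advance 4.
Byte at offset 24: 0xF0 = 11110000 → 4-byte char (#8). Advance 4.
Byte at offset 28: 0xD3 = 11010011 → 2-byte char (#9). Advance 2.
Reached end at offset 30 after 9 code points.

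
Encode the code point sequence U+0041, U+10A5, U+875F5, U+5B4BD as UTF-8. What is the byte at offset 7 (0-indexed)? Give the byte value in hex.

0xB5

U+0041 → 1-byte form 41 at offsets 0–0.
U+10A5 → 3-byte form E1 82 A5 at offsets 1–3.
U+875F5 → 4-byte form F2 87 97 B5 at offsets 4–7.
Offset 7 falls in char 3's range; it's byte 4 of F2 87 97 B5 = 0xB5.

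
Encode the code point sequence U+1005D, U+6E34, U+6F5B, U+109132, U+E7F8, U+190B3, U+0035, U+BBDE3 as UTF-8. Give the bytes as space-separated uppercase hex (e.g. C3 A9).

F0 90 81 9D E6 B8 B4 E6 BD 9B F4 89 84 B2 EE 9F B8 F0 99 82 B3 35 F2 BB B7 A3

U+1005D: 4-byte form → F0 90 81 9D.
U+6E34: 3-byte form → E6 B8 B4.
U+6F5B: 3-byte form → E6 BD 9B.
U+109132: 4-byte form → F4 89 84 B2.
U+E7F8: 3-byte form → EE 9F B8.
U+190B3: 4-byte form → F0 99 82 B3.
U+0035: 1-byte form → 35.
U+BBDE3: 4-byte form → F2 BB B7 A3.
Concatenated (26 bytes): F0 90 81 9D E6 B8 B4 E6 BD 9B F4 89 84 B2 EE 9F B8 F0 99 82 B3 35 F2 BB B7 A3.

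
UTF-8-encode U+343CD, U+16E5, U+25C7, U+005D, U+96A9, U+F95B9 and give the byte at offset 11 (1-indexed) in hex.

1-indexed offset 11 is 0-indexed offset 10.
U+343CD → 4-byte form F0 B4 8F 8D at offsets 0–3.
U+16E5 → 3-byte form E1 9B A5 at offsets 4–6.
U+25C7 → 3-byte form E2 97 87 at offsets 7–9.
U+005D → 1-byte form 5D at offsets 10–10.
Offset 10 falls in char 4's range; it's byte 1 of 5D = 0x5D.

0x5D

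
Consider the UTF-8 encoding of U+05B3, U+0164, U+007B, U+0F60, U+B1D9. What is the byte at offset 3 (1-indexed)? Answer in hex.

1-indexed offset 3 is 0-indexed offset 2.
U+05B3 → 2-byte form D6 B3 at offsets 0–1.
U+0164 → 2-byte form C5 A4 at offsets 2–3.
Offset 2 falls in char 2's range; it's byte 1 of C5 A4 = 0xC5.

0xC5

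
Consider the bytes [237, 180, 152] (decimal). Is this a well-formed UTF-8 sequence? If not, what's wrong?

invalid (encodes a surrogate (U+D800–U+DFFF))

Structurally a 3-byte sequence; payload = 0xDD18.
But 0xDD18 is in U+D800–U+DFFF, the surrogate range. Surrogates are not Unicode scalar values and are forbidden in UTF-8.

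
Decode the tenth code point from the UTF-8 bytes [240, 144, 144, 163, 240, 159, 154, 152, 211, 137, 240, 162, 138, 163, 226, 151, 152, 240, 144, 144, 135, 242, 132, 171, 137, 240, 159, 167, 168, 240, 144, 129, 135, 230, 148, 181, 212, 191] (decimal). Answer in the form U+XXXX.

U+6535

Offset 0: leading byte 0xF0 = 11110000 → 4-byte char #1 = F0 90 90 A3.
Offset 4: leading byte 0xF0 = 11110000 → 4-byte char #2 = F0 9F 9A 98.
Offset 8: leading byte 0xD3 = 11010011 → 2-byte char #3 = D3 89.
Offset 10: leading byte 0xF0 = 11110000 → 4-byte char #4 = F0 A2 8A A3.
Offset 14: leading byte 0xE2 = 11100010 → 3-byte char #5 = E2 97 98.
Offset 17: leading byte 0xF0 = 11110000 → 4-byte char #6 = F0 90 90 87.
Offset 21: leading byte 0xF2 = 11110010 → 4-byte char #7 = F2 84 AB 89.
Offset 25: leading byte 0xF0 = 11110000 → 4-byte char #8 = F0 9F A7 A8.
Offset 29: leading byte 0xF0 = 11110000 → 4-byte char #9 = F0 90 81 87.
Offset 33: leading byte 0xE6 = 11100110 → 3-byte char #10 = E6 94 B5.
Leading byte 0xE6 = 11100110 matches 1110xxxx → 3-byte sequence.
Byte 1: 0xE6 = 11100110, payload 0110 (4 bits).
Byte 2: 0x94 = 10010100 (10xxxxxx ✓), payload 010100.
Byte 3: 0xB5 = 10110101 (10xxxxxx ✓), payload 110101.
Concatenate: 0110010100110101 = 0x6535 (16 bits → U+6535).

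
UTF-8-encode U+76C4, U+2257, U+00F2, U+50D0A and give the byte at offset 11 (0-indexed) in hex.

U+76C4 → 3-byte form E7 9B 84 at offsets 0–2.
U+2257 → 3-byte form E2 89 97 at offsets 3–5.
U+00F2 → 2-byte form C3 B2 at offsets 6–7.
U+50D0A → 4-byte form F1 90 B4 8A at offsets 8–11.
Offset 11 falls in char 4's range; it's byte 4 of F1 90 B4 8A = 0x8A.

0x8A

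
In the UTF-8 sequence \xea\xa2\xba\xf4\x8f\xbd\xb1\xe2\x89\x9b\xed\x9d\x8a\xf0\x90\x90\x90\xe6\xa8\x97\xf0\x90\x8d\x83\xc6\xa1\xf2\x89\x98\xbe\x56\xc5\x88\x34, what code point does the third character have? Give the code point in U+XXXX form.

U+225B

Offset 0: leading byte 0xEA = 11101010 → 3-byte char #1 = EA A2 BA.
Offset 3: leading byte 0xF4 = 11110100 → 4-byte char #2 = F4 8F BD B1.
Offset 7: leading byte 0xE2 = 11100010 → 3-byte char #3 = E2 89 9B.
Leading byte 0xE2 = 11100010 matches 1110xxxx → 3-byte sequence.
Byte 1: 0xE2 = 11100010, payload 0010 (4 bits).
Byte 2: 0x89 = 10001001 (10xxxxxx ✓), payload 001001.
Byte 3: 0x9B = 10011011 (10xxxxxx ✓), payload 011011.
Concatenate: 0010001001011011 = 0x225B (16 bits → U+225B).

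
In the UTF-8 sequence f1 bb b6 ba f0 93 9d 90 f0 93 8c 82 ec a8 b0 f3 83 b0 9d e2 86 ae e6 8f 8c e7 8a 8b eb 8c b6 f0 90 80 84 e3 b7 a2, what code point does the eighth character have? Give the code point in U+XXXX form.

U+728B

Offset 0: leading byte 0xF1 = 11110001 → 4-byte char #1 = F1 BB B6 BA.
Offset 4: leading byte 0xF0 = 11110000 → 4-byte char #2 = F0 93 9D 90.
Offset 8: leading byte 0xF0 = 11110000 → 4-byte char #3 = F0 93 8C 82.
Offset 12: leading byte 0xEC = 11101100 → 3-byte char #4 = EC A8 B0.
Offset 15: leading byte 0xF3 = 11110011 → 4-byte char #5 = F3 83 B0 9D.
Offset 19: leading byte 0xE2 = 11100010 → 3-byte char #6 = E2 86 AE.
Offset 22: leading byte 0xE6 = 11100110 → 3-byte char #7 = E6 8F 8C.
Offset 25: leading byte 0xE7 = 11100111 → 3-byte char #8 = E7 8A 8B.
Leading byte 0xE7 = 11100111 matches 1110xxxx → 3-byte sequence.
Byte 1: 0xE7 = 11100111, payload 0111 (4 bits).
Byte 2: 0x8A = 10001010 (10xxxxxx ✓), payload 001010.
Byte 3: 0x8B = 10001011 (10xxxxxx ✓), payload 001011.
Concatenate: 0111001010001011 = 0x728B (16 bits → U+728B).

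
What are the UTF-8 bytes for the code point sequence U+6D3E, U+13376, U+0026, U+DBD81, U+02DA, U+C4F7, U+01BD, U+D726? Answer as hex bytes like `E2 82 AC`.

U+6D3E: 3-byte form → E6 B4 BE.
U+13376: 4-byte form → F0 93 8D B6.
U+0026: 1-byte form → 26.
U+DBD81: 4-byte form → F3 9B B6 81.
U+02DA: 2-byte form → CB 9A.
U+C4F7: 3-byte form → EC 93 B7.
U+01BD: 2-byte form → C6 BD.
U+D726: 3-byte form → ED 9C A6.
Concatenated (22 bytes): E6 B4 BE F0 93 8D B6 26 F3 9B B6 81 CB 9A EC 93 B7 C6 BD ED 9C A6.

E6 B4 BE F0 93 8D B6 26 F3 9B B6 81 CB 9A EC 93 B7 C6 BD ED 9C A6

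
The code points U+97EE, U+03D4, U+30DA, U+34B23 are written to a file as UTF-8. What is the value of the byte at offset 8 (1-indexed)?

0x9A

1-indexed offset 8 is 0-indexed offset 7.
U+97EE → 3-byte form E9 9F AE at offsets 0–2.
U+03D4 → 2-byte form CF 94 at offsets 3–4.
U+30DA → 3-byte form E3 83 9A at offsets 5–7.
Offset 7 falls in char 3's range; it's byte 3 of E3 83 9A = 0x9A.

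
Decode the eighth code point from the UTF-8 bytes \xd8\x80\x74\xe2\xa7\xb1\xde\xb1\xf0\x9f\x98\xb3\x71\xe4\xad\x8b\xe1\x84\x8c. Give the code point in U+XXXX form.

Offset 0: leading byte 0xD8 = 11011000 → 2-byte char #1 = D8 80.
Offset 2: leading byte 0x74 = 01110100 → 1-byte char #2 = 74.
Offset 3: leading byte 0xE2 = 11100010 → 3-byte char #3 = E2 A7 B1.
Offset 6: leading byte 0xDE = 11011110 → 2-byte char #4 = DE B1.
Offset 8: leading byte 0xF0 = 11110000 → 4-byte char #5 = F0 9F 98 B3.
Offset 12: leading byte 0x71 = 01110001 → 1-byte char #6 = 71.
Offset 13: leading byte 0xE4 = 11100100 → 3-byte char #7 = E4 AD 8B.
Offset 16: leading byte 0xE1 = 11100001 → 3-byte char #8 = E1 84 8C.
Leading byte 0xE1 = 11100001 matches 1110xxxx → 3-byte sequence.
Byte 1: 0xE1 = 11100001, payload 0001 (4 bits).
Byte 2: 0x84 = 10000100 (10xxxxxx ✓), payload 000100.
Byte 3: 0x8C = 10001100 (10xxxxxx ✓), payload 001100.
Concatenate: 0001000100001100 = 0x110C (16 bits → U+110C).

U+110C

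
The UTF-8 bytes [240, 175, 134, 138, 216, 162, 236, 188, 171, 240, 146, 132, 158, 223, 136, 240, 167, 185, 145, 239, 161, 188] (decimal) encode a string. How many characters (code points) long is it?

Byte at offset 0: 0xF0 = 11110000 → 4-byte char (#1). Advance 4.
Byte at offset 4: 0xD8 = 11011000 → 2-byte char (#2). Advance 2.
Byte at offset 6: 0xEC = 11101100 → 3-byte char (#3). Advance 3.
Byte at offset 9: 0xF0 = 11110000 → 4-byte char (#4). Advance 4.
Byte at offset 13: 0xDF = 11011111 → 2-byte char (#5). Advance 2.
Byte at offset 15: 0xF0 = 11110000 → 4-byte char (#6). Advance 4.
Byte at offset 19: 0xEF = 11101111 → 3-byte char (#7). Advance 3.
Reached end at offset 22 after 7 code points.

7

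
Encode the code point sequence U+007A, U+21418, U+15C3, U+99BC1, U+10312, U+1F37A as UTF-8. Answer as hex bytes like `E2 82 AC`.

U+007A: 1-byte form → 7A.
U+21418: 4-byte form → F0 A1 90 98.
U+15C3: 3-byte form → E1 97 83.
U+99BC1: 4-byte form → F2 99 AF 81.
U+10312: 4-byte form → F0 90 8C 92.
U+1F37A: 4-byte form → F0 9F 8D BA.
Concatenated (20 bytes): 7A F0 A1 90 98 E1 97 83 F2 99 AF 81 F0 90 8C 92 F0 9F 8D BA.

7A F0 A1 90 98 E1 97 83 F2 99 AF 81 F0 90 8C 92 F0 9F 8D BA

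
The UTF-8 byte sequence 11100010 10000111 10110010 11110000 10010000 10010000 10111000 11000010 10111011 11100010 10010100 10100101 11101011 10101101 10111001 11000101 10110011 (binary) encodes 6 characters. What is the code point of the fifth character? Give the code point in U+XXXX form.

Offset 0: leading byte 0xE2 = 11100010 → 3-byte char #1 = E2 87 B2.
Offset 3: leading byte 0xF0 = 11110000 → 4-byte char #2 = F0 90 90 B8.
Offset 7: leading byte 0xC2 = 11000010 → 2-byte char #3 = C2 BB.
Offset 9: leading byte 0xE2 = 11100010 → 3-byte char #4 = E2 94 A5.
Offset 12: leading byte 0xEB = 11101011 → 3-byte char #5 = EB AD B9.
Leading byte 0xEB = 11101011 matches 1110xxxx → 3-byte sequence.
Byte 1: 0xEB = 11101011, payload 1011 (4 bits).
Byte 2: 0xAD = 10101101 (10xxxxxx ✓), payload 101101.
Byte 3: 0xB9 = 10111001 (10xxxxxx ✓), payload 111001.
Concatenate: 1011101101111001 = 0xBB79 (16 bits → U+BB79).

U+BB79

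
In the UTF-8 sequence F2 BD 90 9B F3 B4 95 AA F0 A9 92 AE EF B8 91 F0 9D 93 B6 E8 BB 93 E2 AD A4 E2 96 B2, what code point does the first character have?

U+BD41B

Offset 0: leading byte 0xF2 = 11110010 → 4-byte char #1 = F2 BD 90 9B.
Leading byte 0xF2 = 11110010 matches 11110xxx → 4-byte sequence.
Byte 1: 0xF2 = 11110010, payload 010 (3 bits).
Byte 2: 0xBD = 10111101 (10xxxxxx ✓), payload 111101.
Byte 3: 0x90 = 10010000 (10xxxxxx ✓), payload 010000.
Byte 4: 0x9B = 10011011 (10xxxxxx ✓), payload 011011.
Concatenate: 010111101010000011011 = 0xBD41B (21 bits → U+BD41B).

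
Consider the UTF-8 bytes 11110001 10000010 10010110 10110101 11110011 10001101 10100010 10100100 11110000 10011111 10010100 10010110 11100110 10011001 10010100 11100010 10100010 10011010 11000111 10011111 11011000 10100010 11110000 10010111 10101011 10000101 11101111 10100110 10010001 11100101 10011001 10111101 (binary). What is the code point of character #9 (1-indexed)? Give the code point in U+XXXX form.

Offset 0: leading byte 0xF1 = 11110001 → 4-byte char #1 = F1 82 96 B5.
Offset 4: leading byte 0xF3 = 11110011 → 4-byte char #2 = F3 8D A2 A4.
Offset 8: leading byte 0xF0 = 11110000 → 4-byte char #3 = F0 9F 94 96.
Offset 12: leading byte 0xE6 = 11100110 → 3-byte char #4 = E6 99 94.
Offset 15: leading byte 0xE2 = 11100010 → 3-byte char #5 = E2 A2 9A.
Offset 18: leading byte 0xC7 = 11000111 → 2-byte char #6 = C7 9F.
Offset 20: leading byte 0xD8 = 11011000 → 2-byte char #7 = D8 A2.
Offset 22: leading byte 0xF0 = 11110000 → 4-byte char #8 = F0 97 AB 85.
Offset 26: leading byte 0xEF = 11101111 → 3-byte char #9 = EF A6 91.
Leading byte 0xEF = 11101111 matches 1110xxxx → 3-byte sequence.
Byte 1: 0xEF = 11101111, payload 1111 (4 bits).
Byte 2: 0xA6 = 10100110 (10xxxxxx ✓), payload 100110.
Byte 3: 0x91 = 10010001 (10xxxxxx ✓), payload 010001.
Concatenate: 1111100110010001 = 0xF991 (16 bits → U+F991).

U+F991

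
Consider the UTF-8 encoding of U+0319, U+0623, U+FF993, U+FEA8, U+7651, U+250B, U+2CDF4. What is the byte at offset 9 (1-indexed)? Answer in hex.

0xEF

1-indexed offset 9 is 0-indexed offset 8.
U+0319 → 2-byte form CC 99 at offsets 0–1.
U+0623 → 2-byte form D8 A3 at offsets 2–3.
U+FF993 → 4-byte form F3 BF A6 93 at offsets 4–7.
U+FEA8 → 3-byte form EF BA A8 at offsets 8–10.
Offset 8 falls in char 4's range; it's byte 1 of EF BA A8 = 0xEF.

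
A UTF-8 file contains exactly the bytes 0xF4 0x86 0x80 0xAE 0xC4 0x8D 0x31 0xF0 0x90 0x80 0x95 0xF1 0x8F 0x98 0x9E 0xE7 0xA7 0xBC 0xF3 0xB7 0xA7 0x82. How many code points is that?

Byte at offset 0: 0xF4 = 11110100 → 4-byte char (#1). Advance 4.
Byte at offset 4: 0xC4 = 11000100 → 2-byte char (#2). Advance 2.
Byte at offset 6: 0x31 = 00110001 → 1-byte char (#3). Advance 1.
Byte at offset 7: 0xF0 = 11110000 → 4-byte char (#4). Advance 4.
Byte at offset 11: 0xF1 = 11110001 → 4-byte char (#5). Advance 4.
Byte at offset 15: 0xE7 = 11100111 → 3-byte char (#6). Advance 3.
Byte at offset 18: 0xF3 = 11110011 → 4-byte char (#7). Advance 4.
Reached end at offset 22 after 7 code points.

7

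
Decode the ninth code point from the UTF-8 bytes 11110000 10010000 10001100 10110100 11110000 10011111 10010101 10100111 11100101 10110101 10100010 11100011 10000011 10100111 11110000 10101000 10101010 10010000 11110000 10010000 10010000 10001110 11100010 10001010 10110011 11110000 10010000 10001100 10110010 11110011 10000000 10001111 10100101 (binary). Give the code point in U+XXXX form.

U+C03E5

Offset 0: leading byte 0xF0 = 11110000 → 4-byte char #1 = F0 90 8C B4.
Offset 4: leading byte 0xF0 = 11110000 → 4-byte char #2 = F0 9F 95 A7.
Offset 8: leading byte 0xE5 = 11100101 → 3-byte char #3 = E5 B5 A2.
Offset 11: leading byte 0xE3 = 11100011 → 3-byte char #4 = E3 83 A7.
Offset 14: leading byte 0xF0 = 11110000 → 4-byte char #5 = F0 A8 AA 90.
Offset 18: leading byte 0xF0 = 11110000 → 4-byte char #6 = F0 90 90 8E.
Offset 22: leading byte 0xE2 = 11100010 → 3-byte char #7 = E2 8A B3.
Offset 25: leading byte 0xF0 = 11110000 → 4-byte char #8 = F0 90 8C B2.
Offset 29: leading byte 0xF3 = 11110011 → 4-byte char #9 = F3 80 8F A5.
Leading byte 0xF3 = 11110011 matches 11110xxx → 4-byte sequence.
Byte 1: 0xF3 = 11110011, payload 011 (3 bits).
Byte 2: 0x80 = 10000000 (10xxxxxx ✓), payload 000000.
Byte 3: 0x8F = 10001111 (10xxxxxx ✓), payload 001111.
Byte 4: 0xA5 = 10100101 (10xxxxxx ✓), payload 100101.
Concatenate: 011000000001111100101 = 0xC03E5 (21 bits → U+C03E5).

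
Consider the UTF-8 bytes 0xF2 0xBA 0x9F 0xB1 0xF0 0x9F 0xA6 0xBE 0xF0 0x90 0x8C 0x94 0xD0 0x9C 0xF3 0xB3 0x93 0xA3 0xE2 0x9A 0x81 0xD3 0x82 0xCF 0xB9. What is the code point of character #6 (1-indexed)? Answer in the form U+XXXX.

Offset 0: leading byte 0xF2 = 11110010 → 4-byte char #1 = F2 BA 9F B1.
Offset 4: leading byte 0xF0 = 11110000 → 4-byte char #2 = F0 9F A6 BE.
Offset 8: leading byte 0xF0 = 11110000 → 4-byte char #3 = F0 90 8C 94.
Offset 12: leading byte 0xD0 = 11010000 → 2-byte char #4 = D0 9C.
Offset 14: leading byte 0xF3 = 11110011 → 4-byte char #5 = F3 B3 93 A3.
Offset 18: leading byte 0xE2 = 11100010 → 3-byte char #6 = E2 9A 81.
Leading byte 0xE2 = 11100010 matches 1110xxxx → 3-byte sequence.
Byte 1: 0xE2 = 11100010, payload 0010 (4 bits).
Byte 2: 0x9A = 10011010 (10xxxxxx ✓), payload 011010.
Byte 3: 0x81 = 10000001 (10xxxxxx ✓), payload 000001.
Concatenate: 0010011010000001 = 0x2681 (16 bits → U+2681).

U+2681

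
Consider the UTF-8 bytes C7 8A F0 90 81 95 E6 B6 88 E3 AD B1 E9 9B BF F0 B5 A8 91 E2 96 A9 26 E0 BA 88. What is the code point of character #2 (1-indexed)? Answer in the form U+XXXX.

U+10055

Offset 0: leading byte 0xC7 = 11000111 → 2-byte char #1 = C7 8A.
Offset 2: leading byte 0xF0 = 11110000 → 4-byte char #2 = F0 90 81 95.
Leading byte 0xF0 = 11110000 matches 11110xxx → 4-byte sequence.
Byte 1: 0xF0 = 11110000, payload 000 (3 bits).
Byte 2: 0x90 = 10010000 (10xxxxxx ✓), payload 010000.
Byte 3: 0x81 = 10000001 (10xxxxxx ✓), payload 000001.
Byte 4: 0x95 = 10010101 (10xxxxxx ✓), payload 010101.
Concatenate: 000010000000001010101 = 0x10055 (21 bits → U+10055).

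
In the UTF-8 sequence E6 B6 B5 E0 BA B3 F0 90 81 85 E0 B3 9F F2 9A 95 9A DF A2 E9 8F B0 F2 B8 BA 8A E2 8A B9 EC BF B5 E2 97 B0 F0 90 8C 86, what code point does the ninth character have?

Offset 0: leading byte 0xE6 = 11100110 → 3-byte char #1 = E6 B6 B5.
Offset 3: leading byte 0xE0 = 11100000 → 3-byte char #2 = E0 BA B3.
Offset 6: leading byte 0xF0 = 11110000 → 4-byte char #3 = F0 90 81 85.
Offset 10: leading byte 0xE0 = 11100000 → 3-byte char #4 = E0 B3 9F.
Offset 13: leading byte 0xF2 = 11110010 → 4-byte char #5 = F2 9A 95 9A.
Offset 17: leading byte 0xDF = 11011111 → 2-byte char #6 = DF A2.
Offset 19: leading byte 0xE9 = 11101001 → 3-byte char #7 = E9 8F B0.
Offset 22: leading byte 0xF2 = 11110010 → 4-byte char #8 = F2 B8 BA 8A.
Offset 26: leading byte 0xE2 = 11100010 → 3-byte char #9 = E2 8A B9.
Leading byte 0xE2 = 11100010 matches 1110xxxx → 3-byte sequence.
Byte 1: 0xE2 = 11100010, payload 0010 (4 bits).
Byte 2: 0x8A = 10001010 (10xxxxxx ✓), payload 001010.
Byte 3: 0xB9 = 10111001 (10xxxxxx ✓), payload 111001.
Concatenate: 0010001010111001 = 0x22B9 (16 bits → U+22B9).

U+22B9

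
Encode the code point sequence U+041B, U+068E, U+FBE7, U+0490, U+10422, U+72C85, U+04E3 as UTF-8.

D0 9B DA 8E EF AF A7 D2 90 F0 90 90 A2 F1 B2 B2 85 D3 A3

U+041B: 2-byte form → D0 9B.
U+068E: 2-byte form → DA 8E.
U+FBE7: 3-byte form → EF AF A7.
U+0490: 2-byte form → D2 90.
U+10422: 4-byte form → F0 90 90 A2.
U+72C85: 4-byte form → F1 B2 B2 85.
U+04E3: 2-byte form → D3 A3.
Concatenated (19 bytes): D0 9B DA 8E EF AF A7 D2 90 F0 90 90 A2 F1 B2 B2 85 D3 A3.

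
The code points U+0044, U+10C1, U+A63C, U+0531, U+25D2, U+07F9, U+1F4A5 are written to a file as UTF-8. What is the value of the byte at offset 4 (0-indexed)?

0xEA

U+0044 → 1-byte form 44 at offsets 0–0.
U+10C1 → 3-byte form E1 83 81 at offsets 1–3.
U+A63C → 3-byte form EA 98 BC at offsets 4–6.
Offset 4 falls in char 3's range; it's byte 1 of EA 98 BC = 0xEA.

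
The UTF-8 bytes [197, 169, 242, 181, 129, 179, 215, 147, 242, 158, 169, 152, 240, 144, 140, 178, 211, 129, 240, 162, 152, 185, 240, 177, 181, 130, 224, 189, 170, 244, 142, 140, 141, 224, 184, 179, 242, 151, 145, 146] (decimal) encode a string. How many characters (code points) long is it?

12

Byte at offset 0: 0xC5 = 11000101 → 2-byte char (#1). Advance 2.
Byte at offset 2: 0xF2 = 11110010 → 4-byte char (#2). Advance 4.
Byte at offset 6: 0xD7 = 11010111 → 2-byte char (#3). Advance 2.
Byte at offset 8: 0xF2 = 11110010 → 4-byte char (#4). Advance 4.
Byte at offset 12: 0xF0 = 11110000 → 4-byte char (#5). Advance 4.
Byte at offset 16: 0xD3 = 11010011 → 2-byte char (#6). Advance 2.
Byte at offset 18: 0xF0 = 11110000 → 4-byte char (#7). Advance 4.
Byte at offset 22: 0xF0 = 11110000 → 4-byte char (#8). Advance 4.
Byte at offset 26: 0xE0 = 11100000 → 3-byte char (#9). Advance 3.
Byte at offset 29: 0xF4 = 11110100 → 4-byte char (#10). Advance 4.
Byte at offset 33: 0xE0 = 11100000 → 3-byte char (#11). Advance 3.
Byte at offset 36: 0xF2 = 11110010 → 4-byte char (#12). Advance 4.
Reached end at offset 40 after 12 code points.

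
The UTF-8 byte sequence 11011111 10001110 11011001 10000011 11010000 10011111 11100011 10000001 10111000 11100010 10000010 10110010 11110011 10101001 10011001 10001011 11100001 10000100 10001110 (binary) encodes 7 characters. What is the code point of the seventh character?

Offset 0: leading byte 0xDF = 11011111 → 2-byte char #1 = DF 8E.
Offset 2: leading byte 0xD9 = 11011001 → 2-byte char #2 = D9 83.
Offset 4: leading byte 0xD0 = 11010000 → 2-byte char #3 = D0 9F.
Offset 6: leading byte 0xE3 = 11100011 → 3-byte char #4 = E3 81 B8.
Offset 9: leading byte 0xE2 = 11100010 → 3-byte char #5 = E2 82 B2.
Offset 12: leading byte 0xF3 = 11110011 → 4-byte char #6 = F3 A9 99 8B.
Offset 16: leading byte 0xE1 = 11100001 → 3-byte char #7 = E1 84 8E.
Leading byte 0xE1 = 11100001 matches 1110xxxx → 3-byte sequence.
Byte 1: 0xE1 = 11100001, payload 0001 (4 bits).
Byte 2: 0x84 = 10000100 (10xxxxxx ✓), payload 000100.
Byte 3: 0x8E = 10001110 (10xxxxxx ✓), payload 001110.
Concatenate: 0001000100001110 = 0x110E (16 bits → U+110E).

U+110E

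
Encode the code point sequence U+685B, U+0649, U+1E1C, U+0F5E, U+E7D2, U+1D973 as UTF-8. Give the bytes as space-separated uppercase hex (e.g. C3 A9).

E6 A1 9B D9 89 E1 B8 9C E0 BD 9E EE 9F 92 F0 9D A5 B3

U+685B: 3-byte form → E6 A1 9B.
U+0649: 2-byte form → D9 89.
U+1E1C: 3-byte form → E1 B8 9C.
U+0F5E: 3-byte form → E0 BD 9E.
U+E7D2: 3-byte form → EE 9F 92.
U+1D973: 4-byte form → F0 9D A5 B3.
Concatenated (18 bytes): E6 A1 9B D9 89 E1 B8 9C E0 BD 9E EE 9F 92 F0 9D A5 B3.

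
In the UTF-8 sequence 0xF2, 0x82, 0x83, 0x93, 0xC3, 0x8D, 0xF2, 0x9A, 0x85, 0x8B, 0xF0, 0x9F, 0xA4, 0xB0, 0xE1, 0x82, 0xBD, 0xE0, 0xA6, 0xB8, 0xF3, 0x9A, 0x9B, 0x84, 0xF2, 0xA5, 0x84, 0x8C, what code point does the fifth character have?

Offset 0: leading byte 0xF2 = 11110010 → 4-byte char #1 = F2 82 83 93.
Offset 4: leading byte 0xC3 = 11000011 → 2-byte char #2 = C3 8D.
Offset 6: leading byte 0xF2 = 11110010 → 4-byte char #3 = F2 9A 85 8B.
Offset 10: leading byte 0xF0 = 11110000 → 4-byte char #4 = F0 9F A4 B0.
Offset 14: leading byte 0xE1 = 11100001 → 3-byte char #5 = E1 82 BD.
Leading byte 0xE1 = 11100001 matches 1110xxxx → 3-byte sequence.
Byte 1: 0xE1 = 11100001, payload 0001 (4 bits).
Byte 2: 0x82 = 10000010 (10xxxxxx ✓), payload 000010.
Byte 3: 0xBD = 10111101 (10xxxxxx ✓), payload 111101.
Concatenate: 0001000010111101 = 0x10BD (16 bits → U+10BD).

U+10BD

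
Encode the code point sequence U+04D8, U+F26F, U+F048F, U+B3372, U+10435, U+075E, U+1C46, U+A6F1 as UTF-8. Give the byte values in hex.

U+04D8: 2-byte form → D3 98.
U+F26F: 3-byte form → EF 89 AF.
U+F048F: 4-byte form → F3 B0 92 8F.
U+B3372: 4-byte form → F2 B3 8D B2.
U+10435: 4-byte form → F0 90 90 B5.
U+075E: 2-byte form → DD 9E.
U+1C46: 3-byte form → E1 B1 86.
U+A6F1: 3-byte form → EA 9B B1.
Concatenated (25 bytes): D3 98 EF 89 AF F3 B0 92 8F F2 B3 8D B2 F0 90 90 B5 DD 9E E1 B1 86 EA 9B B1.

D3 98 EF 89 AF F3 B0 92 8F F2 B3 8D B2 F0 90 90 B5 DD 9E E1 B1 86 EA 9B B1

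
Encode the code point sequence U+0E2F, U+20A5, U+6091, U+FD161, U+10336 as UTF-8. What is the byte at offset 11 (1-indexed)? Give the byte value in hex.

0xBD

1-indexed offset 11 is 0-indexed offset 10.
U+0E2F → 3-byte form E0 B8 AF at offsets 0–2.
U+20A5 → 3-byte form E2 82 A5 at offsets 3–5.
U+6091 → 3-byte form E6 82 91 at offsets 6–8.
U+FD161 → 4-byte form F3 BD 85 A1 at offsets 9–12.
Offset 10 falls in char 4's range; it's byte 2 of F3 BD 85 A1 = 0xBD.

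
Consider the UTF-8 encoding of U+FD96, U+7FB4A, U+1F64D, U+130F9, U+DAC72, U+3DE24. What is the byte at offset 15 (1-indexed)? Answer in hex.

1-indexed offset 15 is 0-indexed offset 14.
U+FD96 → 3-byte form EF B6 96 at offsets 0–2.
U+7FB4A → 4-byte form F1 BF AD 8A at offsets 3–6.
U+1F64D → 4-byte form F0 9F 99 8D at offsets 7–10.
U+130F9 → 4-byte form F0 93 83 B9 at offsets 11–14.
Offset 14 falls in char 4's range; it's byte 4 of F0 93 83 B9 = 0xB9.

0xB9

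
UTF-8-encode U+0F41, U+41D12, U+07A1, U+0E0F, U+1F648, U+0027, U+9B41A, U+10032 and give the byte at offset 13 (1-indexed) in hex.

1-indexed offset 13 is 0-indexed offset 12.
U+0F41 → 3-byte form E0 BD 81 at offsets 0–2.
U+41D12 → 4-byte form F1 81 B4 92 at offsets 3–6.
U+07A1 → 2-byte form DE A1 at offsets 7–8.
U+0E0F → 3-byte form E0 B8 8F at offsets 9–11.
U+1F648 → 4-byte form F0 9F 99 88 at offsets 12–15.
Offset 12 falls in char 5's range; it's byte 1 of F0 9F 99 88 = 0xF0.

0xF0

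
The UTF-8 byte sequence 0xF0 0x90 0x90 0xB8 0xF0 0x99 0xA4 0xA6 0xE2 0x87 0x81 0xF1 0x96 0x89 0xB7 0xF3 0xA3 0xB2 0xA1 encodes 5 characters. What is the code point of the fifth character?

U+E3CA1

Offset 0: leading byte 0xF0 = 11110000 → 4-byte char #1 = F0 90 90 B8.
Offset 4: leading byte 0xF0 = 11110000 → 4-byte char #2 = F0 99 A4 A6.
Offset 8: leading byte 0xE2 = 11100010 → 3-byte char #3 = E2 87 81.
Offset 11: leading byte 0xF1 = 11110001 → 4-byte char #4 = F1 96 89 B7.
Offset 15: leading byte 0xF3 = 11110011 → 4-byte char #5 = F3 A3 B2 A1.
Leading byte 0xF3 = 11110011 matches 11110xxx → 4-byte sequence.
Byte 1: 0xF3 = 11110011, payload 011 (3 bits).
Byte 2: 0xA3 = 10100011 (10xxxxxx ✓), payload 100011.
Byte 3: 0xB2 = 10110010 (10xxxxxx ✓), payload 110010.
Byte 4: 0xA1 = 10100001 (10xxxxxx ✓), payload 100001.
Concatenate: 011100011110010100001 = 0xE3CA1 (21 bits → U+E3CA1).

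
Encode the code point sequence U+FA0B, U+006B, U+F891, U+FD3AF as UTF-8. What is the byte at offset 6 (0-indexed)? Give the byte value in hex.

U+FA0B → 3-byte form EF A8 8B at offsets 0–2.
U+006B → 1-byte form 6B at offsets 3–3.
U+F891 → 3-byte form EF A2 91 at offsets 4–6.
Offset 6 falls in char 3's range; it's byte 3 of EF A2 91 = 0x91.

0x91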